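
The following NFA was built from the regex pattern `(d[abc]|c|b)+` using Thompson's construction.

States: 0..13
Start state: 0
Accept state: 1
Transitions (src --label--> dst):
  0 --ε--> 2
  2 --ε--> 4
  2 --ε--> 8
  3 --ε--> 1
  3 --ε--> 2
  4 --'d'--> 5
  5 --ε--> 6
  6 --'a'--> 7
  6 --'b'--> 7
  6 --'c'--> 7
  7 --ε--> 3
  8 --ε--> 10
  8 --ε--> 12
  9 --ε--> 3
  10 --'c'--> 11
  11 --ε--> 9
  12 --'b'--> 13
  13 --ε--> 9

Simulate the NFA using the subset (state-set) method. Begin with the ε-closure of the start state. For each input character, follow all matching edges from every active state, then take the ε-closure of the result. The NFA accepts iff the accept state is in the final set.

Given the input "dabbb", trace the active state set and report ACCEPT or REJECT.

Answer: ACCEPT

Derivation:
S₀ = ε-closure({0}) = {0,2,4,8,10,12}
'd' @ 1: {5,6}
'a' @ 2: {1,2,3,4,7,8,10,12}  (accept∈set)
'b' @ 3: {1,2,3,4,8,9,10,12,13}  (accept∈set)
'b' @ 4: {1,2,3,4,8,9,10,12,13}  (accept∈set)
'b' @ 5: {1,2,3,4,8,9,10,12,13}  (accept∈set)
final: {1,2,3,4,8,9,10,12,13}; accept 1 in set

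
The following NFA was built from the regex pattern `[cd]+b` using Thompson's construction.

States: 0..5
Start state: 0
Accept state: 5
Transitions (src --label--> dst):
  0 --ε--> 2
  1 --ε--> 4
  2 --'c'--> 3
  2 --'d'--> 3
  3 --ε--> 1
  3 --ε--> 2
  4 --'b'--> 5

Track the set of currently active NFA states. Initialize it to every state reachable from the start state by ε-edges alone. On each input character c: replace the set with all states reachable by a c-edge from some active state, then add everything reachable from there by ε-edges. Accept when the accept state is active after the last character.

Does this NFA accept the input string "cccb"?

Answer: ACCEPT

Trace:
initial (ε-close {0}): {0,2}
'c' @ 1: {1,2,3,4}
'c' @ 2: {1,2,3,4}
'c' @ 3: {1,2,3,4}
'b' @ 4: {5}  [accepting]
end set {5} — state 5 in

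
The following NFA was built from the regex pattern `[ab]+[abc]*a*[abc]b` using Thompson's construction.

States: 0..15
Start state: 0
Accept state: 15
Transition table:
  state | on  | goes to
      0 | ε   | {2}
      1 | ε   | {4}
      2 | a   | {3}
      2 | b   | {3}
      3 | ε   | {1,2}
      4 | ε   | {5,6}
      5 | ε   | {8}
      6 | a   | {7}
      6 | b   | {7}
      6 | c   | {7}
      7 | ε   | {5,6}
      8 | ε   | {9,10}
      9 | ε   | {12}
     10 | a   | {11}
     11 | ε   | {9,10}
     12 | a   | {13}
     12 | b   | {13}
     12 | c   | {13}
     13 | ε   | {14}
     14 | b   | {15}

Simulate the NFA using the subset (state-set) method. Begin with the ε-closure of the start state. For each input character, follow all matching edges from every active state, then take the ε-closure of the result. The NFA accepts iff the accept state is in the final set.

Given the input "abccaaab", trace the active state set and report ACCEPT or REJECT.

initial (ε-close {0}): {0,2}
'a' @ 1: {1,2,3,4,5,6,8,9,10,12}
'b' @ 2: {1,2,3,4,5,6,7,8,9,10,12,13,14}
'c' @ 3: {5,6,7,8,9,10,12,13,14}
'c' @ 4: {5,6,7,8,9,10,12,13,14}
'a' @ 5: {5,6,7,8,9,10,11,12,13,14}
'a' @ 6: {5,6,7,8,9,10,11,12,13,14}
'a' @ 7: {5,6,7,8,9,10,11,12,13,14}
'b' @ 8: {5,6,7,8,9,10,12,13,14,15}  [accepting]
final: {5,6,7,8,9,10,12,13,14,15}; accept 15 in set

Answer: ACCEPT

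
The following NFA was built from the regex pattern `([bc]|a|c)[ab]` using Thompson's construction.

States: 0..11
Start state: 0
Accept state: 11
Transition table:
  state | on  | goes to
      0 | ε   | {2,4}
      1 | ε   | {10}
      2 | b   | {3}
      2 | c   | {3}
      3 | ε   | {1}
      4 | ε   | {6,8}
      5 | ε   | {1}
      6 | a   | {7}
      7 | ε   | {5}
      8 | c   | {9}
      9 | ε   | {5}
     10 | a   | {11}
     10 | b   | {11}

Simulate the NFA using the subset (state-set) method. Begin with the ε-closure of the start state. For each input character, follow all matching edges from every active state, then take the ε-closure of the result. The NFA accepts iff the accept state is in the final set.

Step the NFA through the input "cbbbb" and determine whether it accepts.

Answer: REJECT

Trace:
S₀ = ε-closure({0}) = {0,2,4,6,8}
'c' @ 1: {1,3,5,9,10}
'b' @ 2: {11}  [accepting]
'b' @ 3: {}  — state set empty
rest 'bb' ignored (set empty)
end set {} — state 11 not in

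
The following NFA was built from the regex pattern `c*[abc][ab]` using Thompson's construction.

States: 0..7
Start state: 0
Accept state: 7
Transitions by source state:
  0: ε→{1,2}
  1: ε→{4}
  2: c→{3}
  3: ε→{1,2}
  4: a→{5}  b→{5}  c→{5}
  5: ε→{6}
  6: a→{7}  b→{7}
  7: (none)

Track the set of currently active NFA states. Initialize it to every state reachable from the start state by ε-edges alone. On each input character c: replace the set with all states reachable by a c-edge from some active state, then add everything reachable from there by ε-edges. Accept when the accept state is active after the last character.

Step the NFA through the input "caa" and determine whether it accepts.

Answer: ACCEPT

Trace:
initial (ε-close {0}): {0,1,2,4}
'c' @ 1: {1,2,3,4,5,6}
'a' @ 2: {5,6,7}  ✓accept
'a' @ 3: {7}  ✓accept
after full input: {7}  (accept=7 in)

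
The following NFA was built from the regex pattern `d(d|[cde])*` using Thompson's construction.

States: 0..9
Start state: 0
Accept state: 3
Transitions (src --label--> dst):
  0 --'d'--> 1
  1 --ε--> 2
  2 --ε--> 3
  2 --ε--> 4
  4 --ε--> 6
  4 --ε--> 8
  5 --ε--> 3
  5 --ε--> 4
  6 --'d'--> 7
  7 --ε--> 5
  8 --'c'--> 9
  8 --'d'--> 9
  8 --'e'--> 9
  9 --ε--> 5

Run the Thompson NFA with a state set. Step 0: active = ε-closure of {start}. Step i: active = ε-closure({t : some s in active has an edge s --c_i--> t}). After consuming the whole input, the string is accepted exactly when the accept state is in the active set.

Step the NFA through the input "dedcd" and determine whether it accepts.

S₀ = ε-closure({0}) = {0}
'd' @ 1: {1,2,3,4,6,8}  [accepting]
'e' @ 2: {3,4,5,6,8,9}  [accepting]
'd' @ 3: {3,4,5,6,7,8,9}  [accepting]
'c' @ 4: {3,4,5,6,8,9}  [accepting]
'd' @ 5: {3,4,5,6,7,8,9}  [accepting]
end set {3,4,5,6,7,8,9} — state 3 in

Answer: ACCEPT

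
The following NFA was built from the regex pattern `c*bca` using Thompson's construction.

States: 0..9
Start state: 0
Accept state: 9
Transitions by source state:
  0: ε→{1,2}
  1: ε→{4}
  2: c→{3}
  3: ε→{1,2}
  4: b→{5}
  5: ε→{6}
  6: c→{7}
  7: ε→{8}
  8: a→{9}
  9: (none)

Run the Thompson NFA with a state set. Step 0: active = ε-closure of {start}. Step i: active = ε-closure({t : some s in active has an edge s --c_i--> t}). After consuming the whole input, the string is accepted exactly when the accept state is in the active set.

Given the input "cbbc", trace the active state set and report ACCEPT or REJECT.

start: ε-closure({0}) = {0,1,2,4}
'c' @ 1: {1,2,3,4}
'b' @ 2: {5,6}
'b' @ 3: {}  — dead — no transitions
rest 'c' ignored (set empty)
after full input: {}  (accept=9 not in)

Answer: REJECT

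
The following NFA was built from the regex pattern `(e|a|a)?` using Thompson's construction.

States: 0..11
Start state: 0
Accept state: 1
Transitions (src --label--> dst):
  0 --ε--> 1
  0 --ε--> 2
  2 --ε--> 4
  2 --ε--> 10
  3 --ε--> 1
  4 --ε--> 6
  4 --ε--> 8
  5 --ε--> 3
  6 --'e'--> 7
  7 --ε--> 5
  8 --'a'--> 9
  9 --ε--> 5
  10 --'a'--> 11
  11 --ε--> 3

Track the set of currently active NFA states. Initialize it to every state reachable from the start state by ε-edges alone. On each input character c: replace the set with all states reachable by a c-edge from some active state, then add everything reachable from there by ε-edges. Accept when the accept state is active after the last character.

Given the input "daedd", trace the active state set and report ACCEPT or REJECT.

Answer: REJECT

Trace:
S₀ = ε-closure({0}) = {0,1,2,4,6,8,10}
'd' @ 1: {}  — state set empty
rest 'aedd' ignored (set empty)
final: {}; accept 1 not in set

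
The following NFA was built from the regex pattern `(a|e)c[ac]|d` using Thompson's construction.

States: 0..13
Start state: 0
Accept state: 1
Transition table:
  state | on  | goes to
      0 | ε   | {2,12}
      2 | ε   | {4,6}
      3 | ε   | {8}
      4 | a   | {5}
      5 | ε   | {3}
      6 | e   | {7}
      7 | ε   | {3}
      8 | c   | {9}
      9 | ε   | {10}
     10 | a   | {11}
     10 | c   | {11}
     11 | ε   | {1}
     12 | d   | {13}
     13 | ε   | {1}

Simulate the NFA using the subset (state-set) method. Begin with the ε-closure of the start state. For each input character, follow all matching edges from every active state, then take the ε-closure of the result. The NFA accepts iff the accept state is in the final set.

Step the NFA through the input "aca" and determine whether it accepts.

S₀ = ε-closure({0}) = {0,2,4,6,12}
'a' @ 1: {3,5,8}
'c' @ 2: {9,10}
'a' @ 3: {1,11}  (accept∈set)
final: {1,11}; accept 1 in set

Answer: ACCEPT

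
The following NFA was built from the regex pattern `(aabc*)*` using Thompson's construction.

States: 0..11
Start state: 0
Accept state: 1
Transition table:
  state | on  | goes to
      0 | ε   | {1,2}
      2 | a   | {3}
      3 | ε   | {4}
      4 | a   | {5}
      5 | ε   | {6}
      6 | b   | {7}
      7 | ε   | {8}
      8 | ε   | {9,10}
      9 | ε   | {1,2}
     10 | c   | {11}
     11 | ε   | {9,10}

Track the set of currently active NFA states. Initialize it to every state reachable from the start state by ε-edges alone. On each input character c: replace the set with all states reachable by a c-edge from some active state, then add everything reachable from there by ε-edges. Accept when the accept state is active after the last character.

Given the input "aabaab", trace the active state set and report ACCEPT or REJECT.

S₀ = ε-closure({0}) = {0,1,2}
'a' @ 1: {3,4}
'a' @ 2: {5,6}
'b' @ 3: {1,2,7,8,9,10}  ✓accept
'a' @ 4: {3,4}
'a' @ 5: {5,6}
'b' @ 6: {1,2,7,8,9,10}  ✓accept
final: {1,2,7,8,9,10}; accept 1 in set

Answer: ACCEPT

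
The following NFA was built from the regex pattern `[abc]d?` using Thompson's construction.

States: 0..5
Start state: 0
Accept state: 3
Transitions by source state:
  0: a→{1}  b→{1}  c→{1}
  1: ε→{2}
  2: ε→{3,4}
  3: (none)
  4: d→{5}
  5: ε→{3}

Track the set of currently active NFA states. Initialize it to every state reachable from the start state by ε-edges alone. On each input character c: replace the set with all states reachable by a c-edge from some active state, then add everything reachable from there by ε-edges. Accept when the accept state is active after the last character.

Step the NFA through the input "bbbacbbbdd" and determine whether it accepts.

Answer: REJECT

Derivation:
initial (ε-close {0}): {0}
'b' @ 1: {1,2,3,4}  [accepting]
'b' @ 2: {}  — state set empty
rest 'bacbbbdd' ignored (set empty)
after full input: {}  (accept=3 not in)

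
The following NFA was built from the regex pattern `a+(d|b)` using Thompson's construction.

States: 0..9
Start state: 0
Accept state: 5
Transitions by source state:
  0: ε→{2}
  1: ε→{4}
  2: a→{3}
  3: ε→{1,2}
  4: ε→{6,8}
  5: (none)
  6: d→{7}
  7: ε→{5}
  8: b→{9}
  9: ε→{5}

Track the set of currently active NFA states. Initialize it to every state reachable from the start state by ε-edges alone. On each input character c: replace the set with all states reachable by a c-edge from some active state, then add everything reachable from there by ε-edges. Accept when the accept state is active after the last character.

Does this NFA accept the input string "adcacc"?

Answer: REJECT

Derivation:
S₀ = ε-closure({0}) = {0,2}
'a' @ 1: {1,2,3,4,6,8}
'd' @ 2: {5,7}  (accept∈set)
'c' @ 3: {}  — no active states
rest 'acc' ignored (set empty)
after full input: {}  (accept=5 not in)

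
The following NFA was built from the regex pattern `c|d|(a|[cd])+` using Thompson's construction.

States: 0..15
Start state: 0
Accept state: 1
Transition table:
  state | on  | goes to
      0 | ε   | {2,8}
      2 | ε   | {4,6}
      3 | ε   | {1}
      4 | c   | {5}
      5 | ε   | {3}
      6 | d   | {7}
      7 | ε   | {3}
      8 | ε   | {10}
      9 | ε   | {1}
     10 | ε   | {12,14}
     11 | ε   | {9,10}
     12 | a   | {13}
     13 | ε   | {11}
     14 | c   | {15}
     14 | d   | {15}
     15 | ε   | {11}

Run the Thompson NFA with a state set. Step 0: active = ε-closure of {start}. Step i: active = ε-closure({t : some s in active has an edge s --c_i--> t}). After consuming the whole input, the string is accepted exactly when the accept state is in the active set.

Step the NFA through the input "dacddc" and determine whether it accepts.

initial (ε-close {0}): {0,2,4,6,8,10,12,14}
'd' @ 1: {1,3,7,9,10,11,12,14,15}  (accept∈set)
'a' @ 2: {1,9,10,11,12,13,14}  (accept∈set)
'c' @ 3: {1,9,10,11,12,14,15}  (accept∈set)
'd' @ 4: {1,9,10,11,12,14,15}  (accept∈set)
'd' @ 5: {1,9,10,11,12,14,15}  (accept∈set)
'c' @ 6: {1,9,10,11,12,14,15}  (accept∈set)
end set {1,9,10,11,12,14,15} — state 1 in

Answer: ACCEPT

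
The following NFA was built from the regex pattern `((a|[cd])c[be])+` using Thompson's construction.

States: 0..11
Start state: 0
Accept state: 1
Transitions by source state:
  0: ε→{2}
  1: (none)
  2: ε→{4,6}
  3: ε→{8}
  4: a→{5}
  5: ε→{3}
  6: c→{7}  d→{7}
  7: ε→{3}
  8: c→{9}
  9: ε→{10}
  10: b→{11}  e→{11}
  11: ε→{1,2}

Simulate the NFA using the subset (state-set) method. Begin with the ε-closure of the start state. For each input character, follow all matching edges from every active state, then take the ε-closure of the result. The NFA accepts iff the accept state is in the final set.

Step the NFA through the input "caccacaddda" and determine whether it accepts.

S₀ = ε-closure({0}) = {0,2,4,6}
'c' @ 1: {3,7,8}
'a' @ 2: {}  — dead — no transitions
rest 'ccacaddda' ignored (set empty)
final: {}; accept 1 not in set

Answer: REJECT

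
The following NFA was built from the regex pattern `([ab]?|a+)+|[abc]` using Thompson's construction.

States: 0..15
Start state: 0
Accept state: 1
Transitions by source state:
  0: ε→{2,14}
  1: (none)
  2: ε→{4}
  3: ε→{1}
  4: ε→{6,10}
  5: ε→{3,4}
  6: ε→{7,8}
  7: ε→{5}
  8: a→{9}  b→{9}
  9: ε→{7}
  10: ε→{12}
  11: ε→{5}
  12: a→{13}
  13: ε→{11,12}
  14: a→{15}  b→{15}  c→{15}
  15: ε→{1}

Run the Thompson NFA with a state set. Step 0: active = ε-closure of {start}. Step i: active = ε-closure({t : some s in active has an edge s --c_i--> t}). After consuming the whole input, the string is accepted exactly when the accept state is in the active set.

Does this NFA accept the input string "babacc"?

Answer: REJECT

Steps:
initial (ε-close {0}): {0,1,2,3,4,5,6,7,8,10,12,14}
'b' @ 1: {1,3,4,5,6,7,8,9,10,12,15}  (accept∈set)
'a' @ 2: {1,3,4,5,6,7,8,9,10,11,12,13}  (accept∈set)
'b' @ 3: {1,3,4,5,6,7,8,9,10,12}  (accept∈set)
'a' @ 4: {1,3,4,5,6,7,8,9,10,11,12,13}  (accept∈set)
'c' @ 5: {}  — no active states
rest 'c' ignored (set empty)
final: {}; accept 1 not in set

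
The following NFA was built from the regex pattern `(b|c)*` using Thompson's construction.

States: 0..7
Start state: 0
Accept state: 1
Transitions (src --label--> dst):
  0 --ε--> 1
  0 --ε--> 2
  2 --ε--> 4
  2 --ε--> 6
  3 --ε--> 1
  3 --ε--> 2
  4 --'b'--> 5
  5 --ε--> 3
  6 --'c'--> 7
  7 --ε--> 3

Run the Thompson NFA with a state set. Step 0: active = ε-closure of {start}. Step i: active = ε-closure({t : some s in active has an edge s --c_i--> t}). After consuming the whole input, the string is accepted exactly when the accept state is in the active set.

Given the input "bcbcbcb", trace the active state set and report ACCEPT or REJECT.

start: ε-closure({0}) = {0,1,2,4,6}
'b' @ 1: {1,2,3,4,5,6}  (accept∈set)
'c' @ 2: {1,2,3,4,6,7}  (accept∈set)
'b' @ 3: {1,2,3,4,5,6}  (accept∈set)
'c' @ 4: {1,2,3,4,6,7}  (accept∈set)
'b' @ 5: {1,2,3,4,5,6}  (accept∈set)
'c' @ 6: {1,2,3,4,6,7}  (accept∈set)
'b' @ 7: {1,2,3,4,5,6}  (accept∈set)
end set {1,2,3,4,5,6} — state 1 in

Answer: ACCEPT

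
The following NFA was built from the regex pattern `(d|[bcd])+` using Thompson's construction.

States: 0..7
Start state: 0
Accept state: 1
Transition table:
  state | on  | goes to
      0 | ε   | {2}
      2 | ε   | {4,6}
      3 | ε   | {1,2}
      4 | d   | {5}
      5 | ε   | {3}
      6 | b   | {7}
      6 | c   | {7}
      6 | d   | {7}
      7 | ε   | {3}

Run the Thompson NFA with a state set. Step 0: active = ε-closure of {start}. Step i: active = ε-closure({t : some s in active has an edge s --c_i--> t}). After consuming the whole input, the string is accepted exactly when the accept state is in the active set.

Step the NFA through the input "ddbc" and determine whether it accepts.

S₀ = ε-closure({0}) = {0,2,4,6}
'd' @ 1: {1,2,3,4,5,6,7}  (accept∈set)
'd' @ 2: {1,2,3,4,5,6,7}  (accept∈set)
'b' @ 3: {1,2,3,4,6,7}  (accept∈set)
'c' @ 4: {1,2,3,4,6,7}  (accept∈set)
after full input: {1,2,3,4,6,7}  (accept=1 in)

Answer: ACCEPT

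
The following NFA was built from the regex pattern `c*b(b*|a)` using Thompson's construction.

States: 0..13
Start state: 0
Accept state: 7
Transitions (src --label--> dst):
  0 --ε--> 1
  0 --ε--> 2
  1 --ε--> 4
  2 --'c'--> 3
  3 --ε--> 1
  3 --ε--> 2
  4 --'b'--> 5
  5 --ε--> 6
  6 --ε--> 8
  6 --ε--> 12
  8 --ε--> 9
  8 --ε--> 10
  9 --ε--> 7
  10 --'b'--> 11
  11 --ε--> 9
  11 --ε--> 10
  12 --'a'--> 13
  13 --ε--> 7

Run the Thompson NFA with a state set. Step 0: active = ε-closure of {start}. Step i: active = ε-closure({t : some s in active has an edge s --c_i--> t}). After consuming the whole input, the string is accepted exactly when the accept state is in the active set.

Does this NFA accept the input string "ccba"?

Answer: ACCEPT

Derivation:
start: ε-closure({0}) = {0,1,2,4}
'c' @ 1: {1,2,3,4}
'c' @ 2: {1,2,3,4}
'b' @ 3: {5,6,7,8,9,10,12}  [accepting]
'a' @ 4: {7,13}  [accepting]
end set {7,13} — state 7 in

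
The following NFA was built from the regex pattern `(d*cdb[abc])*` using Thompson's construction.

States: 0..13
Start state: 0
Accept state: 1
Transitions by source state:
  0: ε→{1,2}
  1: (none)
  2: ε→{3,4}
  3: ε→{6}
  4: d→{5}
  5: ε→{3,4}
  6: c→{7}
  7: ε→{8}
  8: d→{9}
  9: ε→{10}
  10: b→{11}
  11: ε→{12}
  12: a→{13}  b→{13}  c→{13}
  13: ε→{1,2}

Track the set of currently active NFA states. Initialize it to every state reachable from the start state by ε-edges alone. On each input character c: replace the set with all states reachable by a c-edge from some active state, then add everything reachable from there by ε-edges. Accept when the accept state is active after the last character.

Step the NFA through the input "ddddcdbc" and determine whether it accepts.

Answer: ACCEPT

Trace:
S₀ = ε-closure({0}) = {0,1,2,3,4,6}
'd' @ 1: {3,4,5,6}
'd' @ 2: {3,4,5,6}
'd' @ 3: {3,4,5,6}
'd' @ 4: {3,4,5,6}
'c' @ 5: {7,8}
'd' @ 6: {9,10}
'b' @ 7: {11,12}
'c' @ 8: {1,2,3,4,6,13}  [accepting]
final: {1,2,3,4,6,13}; accept 1 in set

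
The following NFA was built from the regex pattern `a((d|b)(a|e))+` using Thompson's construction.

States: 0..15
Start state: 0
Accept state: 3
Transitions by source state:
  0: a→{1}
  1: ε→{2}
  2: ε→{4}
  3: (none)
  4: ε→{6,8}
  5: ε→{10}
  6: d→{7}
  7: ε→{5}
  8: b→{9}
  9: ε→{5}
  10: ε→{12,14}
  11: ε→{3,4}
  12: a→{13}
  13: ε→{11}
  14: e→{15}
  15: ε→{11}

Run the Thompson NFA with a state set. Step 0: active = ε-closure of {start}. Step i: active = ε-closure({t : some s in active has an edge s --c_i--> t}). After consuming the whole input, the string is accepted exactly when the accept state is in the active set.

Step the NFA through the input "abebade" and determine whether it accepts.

start: ε-closure({0}) = {0}
'a' @ 1: {1,2,4,6,8}
'b' @ 2: {5,9,10,12,14}
'e' @ 3: {3,4,6,8,11,15}  [accepting]
'b' @ 4: {5,9,10,12,14}
'a' @ 5: {3,4,6,8,11,13}  [accepting]
'd' @ 6: {5,7,10,12,14}
'e' @ 7: {3,4,6,8,11,15}  [accepting]
after full input: {3,4,6,8,11,15}  (accept=3 in)

Answer: ACCEPT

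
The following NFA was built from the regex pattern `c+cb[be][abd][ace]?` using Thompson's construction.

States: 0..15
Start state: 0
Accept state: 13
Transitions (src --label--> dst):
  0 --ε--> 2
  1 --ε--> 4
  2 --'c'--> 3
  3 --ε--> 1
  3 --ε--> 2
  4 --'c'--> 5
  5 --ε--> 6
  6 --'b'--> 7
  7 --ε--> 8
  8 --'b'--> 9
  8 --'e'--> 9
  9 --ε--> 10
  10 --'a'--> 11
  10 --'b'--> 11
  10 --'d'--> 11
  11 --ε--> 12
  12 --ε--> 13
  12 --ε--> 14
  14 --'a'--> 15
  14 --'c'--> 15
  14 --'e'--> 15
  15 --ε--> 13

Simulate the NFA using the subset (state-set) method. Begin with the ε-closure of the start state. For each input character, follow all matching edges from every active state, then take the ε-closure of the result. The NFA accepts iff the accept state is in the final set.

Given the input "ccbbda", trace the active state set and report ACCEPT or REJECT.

Answer: ACCEPT

Steps:
start: ε-closure({0}) = {0,2}
'c' @ 1: {1,2,3,4}
'c' @ 2: {1,2,3,4,5,6}
'b' @ 3: {7,8}
'b' @ 4: {9,10}
'd' @ 5: {11,12,13,14}  (accept∈set)
'a' @ 6: {13,15}  (accept∈set)
end set {13,15} — state 13 in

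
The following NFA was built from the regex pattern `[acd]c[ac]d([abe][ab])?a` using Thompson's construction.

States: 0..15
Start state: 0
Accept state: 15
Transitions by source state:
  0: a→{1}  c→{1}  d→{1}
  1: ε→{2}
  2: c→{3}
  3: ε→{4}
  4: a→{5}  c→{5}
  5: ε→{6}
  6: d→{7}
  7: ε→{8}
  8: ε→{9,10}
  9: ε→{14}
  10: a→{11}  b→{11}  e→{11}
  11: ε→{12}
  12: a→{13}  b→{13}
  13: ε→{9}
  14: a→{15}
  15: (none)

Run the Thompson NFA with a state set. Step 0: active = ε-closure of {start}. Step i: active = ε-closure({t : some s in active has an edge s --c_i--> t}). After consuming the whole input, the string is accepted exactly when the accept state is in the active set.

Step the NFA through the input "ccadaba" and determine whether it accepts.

start: ε-closure({0}) = {0}
'c' @ 1: {1,2}
'c' @ 2: {3,4}
'a' @ 3: {5,6}
'd' @ 4: {7,8,9,10,14}
'a' @ 5: {11,12,15}  ✓accept
'b' @ 6: {9,13,14}
'a' @ 7: {15}  ✓accept
after full input: {15}  (accept=15 in)

Answer: ACCEPT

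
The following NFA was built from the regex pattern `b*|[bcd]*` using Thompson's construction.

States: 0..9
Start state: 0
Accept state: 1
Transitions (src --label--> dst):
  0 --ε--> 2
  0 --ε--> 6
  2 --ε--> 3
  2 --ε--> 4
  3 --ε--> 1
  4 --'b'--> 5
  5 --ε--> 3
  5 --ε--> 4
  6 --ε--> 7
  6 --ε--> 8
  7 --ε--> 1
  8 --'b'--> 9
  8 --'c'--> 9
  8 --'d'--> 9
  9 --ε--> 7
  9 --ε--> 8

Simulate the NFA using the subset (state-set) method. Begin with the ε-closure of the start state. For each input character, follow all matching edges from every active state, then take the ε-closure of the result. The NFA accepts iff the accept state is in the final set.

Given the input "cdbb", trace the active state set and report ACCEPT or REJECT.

Answer: ACCEPT

Derivation:
initial (ε-close {0}): {0,1,2,3,4,6,7,8}
'c' @ 1: {1,7,8,9}  [accepting]
'd' @ 2: {1,7,8,9}  [accepting]
'b' @ 3: {1,7,8,9}  [accepting]
'b' @ 4: {1,7,8,9}  [accepting]
after full input: {1,7,8,9}  (accept=1 in)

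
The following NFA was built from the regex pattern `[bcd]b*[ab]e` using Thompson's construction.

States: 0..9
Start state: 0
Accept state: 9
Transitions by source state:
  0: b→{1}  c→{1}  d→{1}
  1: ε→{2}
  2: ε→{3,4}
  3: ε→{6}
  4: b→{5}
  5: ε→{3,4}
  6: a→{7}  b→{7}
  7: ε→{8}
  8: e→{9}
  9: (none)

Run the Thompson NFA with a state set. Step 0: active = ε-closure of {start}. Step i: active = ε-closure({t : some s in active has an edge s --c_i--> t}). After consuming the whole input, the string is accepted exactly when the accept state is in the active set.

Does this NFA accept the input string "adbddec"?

initial (ε-close {0}): {0}
'a' @ 1: {}  — dead — no transitions
rest 'dbddec' ignored (set empty)
end set {} — state 9 not in

Answer: REJECT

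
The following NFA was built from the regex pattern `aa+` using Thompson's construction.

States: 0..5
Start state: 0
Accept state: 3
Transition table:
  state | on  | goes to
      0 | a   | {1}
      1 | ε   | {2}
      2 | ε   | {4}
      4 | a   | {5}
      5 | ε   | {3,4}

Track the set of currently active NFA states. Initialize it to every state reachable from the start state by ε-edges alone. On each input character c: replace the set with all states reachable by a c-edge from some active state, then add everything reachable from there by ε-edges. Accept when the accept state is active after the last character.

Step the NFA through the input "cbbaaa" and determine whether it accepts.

S₀ = ε-closure({0}) = {0}
'c' @ 1: {}  — no active states
rest 'bbaaa' ignored (set empty)
final: {}; accept 3 not in set

Answer: REJECT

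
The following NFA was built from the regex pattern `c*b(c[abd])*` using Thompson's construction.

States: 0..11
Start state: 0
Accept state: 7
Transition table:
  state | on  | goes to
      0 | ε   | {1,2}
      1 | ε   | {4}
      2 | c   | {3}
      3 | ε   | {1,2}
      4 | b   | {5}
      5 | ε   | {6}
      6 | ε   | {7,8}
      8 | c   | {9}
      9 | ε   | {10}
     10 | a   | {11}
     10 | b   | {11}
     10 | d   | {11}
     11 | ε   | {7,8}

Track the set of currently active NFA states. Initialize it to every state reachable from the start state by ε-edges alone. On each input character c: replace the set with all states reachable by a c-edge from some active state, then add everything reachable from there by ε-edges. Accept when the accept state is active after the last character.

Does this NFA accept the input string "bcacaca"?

Answer: ACCEPT

Steps:
initial (ε-close {0}): {0,1,2,4}
'b' @ 1: {5,6,7,8}  [accepting]
'c' @ 2: {9,10}
'a' @ 3: {7,8,11}  [accepting]
'c' @ 4: {9,10}
'a' @ 5: {7,8,11}  [accepting]
'c' @ 6: {9,10}
'a' @ 7: {7,8,11}  [accepting]
final: {7,8,11}; accept 7 in set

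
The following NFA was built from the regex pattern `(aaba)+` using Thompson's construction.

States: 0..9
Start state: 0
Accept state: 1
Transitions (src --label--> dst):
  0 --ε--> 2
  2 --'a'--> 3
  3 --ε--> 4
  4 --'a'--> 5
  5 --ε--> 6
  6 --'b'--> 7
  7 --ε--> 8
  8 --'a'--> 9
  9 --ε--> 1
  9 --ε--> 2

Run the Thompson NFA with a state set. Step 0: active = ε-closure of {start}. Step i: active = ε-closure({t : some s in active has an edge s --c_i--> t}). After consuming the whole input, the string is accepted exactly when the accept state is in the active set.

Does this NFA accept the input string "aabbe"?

start: ε-closure({0}) = {0,2}
'a' @ 1: {3,4}
'a' @ 2: {5,6}
'b' @ 3: {7,8}
'b' @ 4: {}  — state set empty
rest 'e' ignored (set empty)
after full input: {}  (accept=1 not in)

Answer: REJECT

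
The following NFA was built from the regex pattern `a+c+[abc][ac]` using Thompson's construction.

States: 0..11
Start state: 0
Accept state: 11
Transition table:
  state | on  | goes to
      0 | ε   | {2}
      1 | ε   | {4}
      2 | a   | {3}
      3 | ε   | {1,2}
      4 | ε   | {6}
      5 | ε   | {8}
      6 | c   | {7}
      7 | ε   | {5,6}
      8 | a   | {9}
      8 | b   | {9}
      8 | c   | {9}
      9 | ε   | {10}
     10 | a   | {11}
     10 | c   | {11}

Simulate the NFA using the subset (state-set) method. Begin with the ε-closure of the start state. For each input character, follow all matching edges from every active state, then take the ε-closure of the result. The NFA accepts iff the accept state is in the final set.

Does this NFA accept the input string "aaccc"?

Answer: ACCEPT

Derivation:
S₀ = ε-closure({0}) = {0,2}
'a' @ 1: {1,2,3,4,6}
'a' @ 2: {1,2,3,4,6}
'c' @ 3: {5,6,7,8}
'c' @ 4: {5,6,7,8,9,10}
'c' @ 5: {5,6,7,8,9,10,11}  ✓accept
after full input: {5,6,7,8,9,10,11}  (accept=11 in)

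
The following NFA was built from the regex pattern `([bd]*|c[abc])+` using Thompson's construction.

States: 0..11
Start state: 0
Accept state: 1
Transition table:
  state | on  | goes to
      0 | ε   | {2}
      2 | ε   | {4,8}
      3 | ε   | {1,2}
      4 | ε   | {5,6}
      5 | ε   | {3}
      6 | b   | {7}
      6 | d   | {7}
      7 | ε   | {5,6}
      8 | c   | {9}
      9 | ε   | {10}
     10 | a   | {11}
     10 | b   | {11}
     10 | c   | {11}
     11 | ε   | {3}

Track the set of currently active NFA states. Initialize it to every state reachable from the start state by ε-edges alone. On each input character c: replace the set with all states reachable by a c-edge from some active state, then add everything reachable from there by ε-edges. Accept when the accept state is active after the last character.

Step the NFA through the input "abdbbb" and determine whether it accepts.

Answer: REJECT

Steps:
initial (ε-close {0}): {0,1,2,3,4,5,6,8}
'a' @ 1: {}  — state set empty
rest 'bdbbb' ignored (set empty)
end set {} — state 1 not in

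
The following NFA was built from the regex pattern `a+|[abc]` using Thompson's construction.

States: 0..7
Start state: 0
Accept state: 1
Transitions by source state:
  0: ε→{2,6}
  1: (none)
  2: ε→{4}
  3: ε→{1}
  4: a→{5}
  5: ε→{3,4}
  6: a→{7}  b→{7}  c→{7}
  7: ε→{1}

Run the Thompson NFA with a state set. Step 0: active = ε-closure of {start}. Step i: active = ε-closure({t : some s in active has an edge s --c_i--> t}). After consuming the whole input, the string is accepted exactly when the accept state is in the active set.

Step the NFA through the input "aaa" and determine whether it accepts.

Answer: ACCEPT

Steps:
start: ε-closure({0}) = {0,2,4,6}
'a' @ 1: {1,3,4,5,7}  (accept∈set)
'a' @ 2: {1,3,4,5}  (accept∈set)
'a' @ 3: {1,3,4,5}  (accept∈set)
final: {1,3,4,5}; accept 1 in set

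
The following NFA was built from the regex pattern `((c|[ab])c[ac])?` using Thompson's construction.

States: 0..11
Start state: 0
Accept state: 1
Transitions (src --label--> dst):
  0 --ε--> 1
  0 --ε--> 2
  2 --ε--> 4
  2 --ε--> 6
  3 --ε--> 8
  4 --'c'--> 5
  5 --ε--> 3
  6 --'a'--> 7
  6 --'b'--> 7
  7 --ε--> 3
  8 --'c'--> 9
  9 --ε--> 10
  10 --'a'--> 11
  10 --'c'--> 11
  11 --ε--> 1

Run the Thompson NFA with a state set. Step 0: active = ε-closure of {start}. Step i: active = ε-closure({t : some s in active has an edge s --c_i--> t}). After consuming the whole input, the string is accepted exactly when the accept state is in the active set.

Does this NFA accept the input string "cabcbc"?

start: ε-closure({0}) = {0,1,2,4,6}
'c' @ 1: {3,5,8}
'a' @ 2: {}  — dead — no transitions
rest 'bcbc' ignored (set empty)
final: {}; accept 1 not in set

Answer: REJECT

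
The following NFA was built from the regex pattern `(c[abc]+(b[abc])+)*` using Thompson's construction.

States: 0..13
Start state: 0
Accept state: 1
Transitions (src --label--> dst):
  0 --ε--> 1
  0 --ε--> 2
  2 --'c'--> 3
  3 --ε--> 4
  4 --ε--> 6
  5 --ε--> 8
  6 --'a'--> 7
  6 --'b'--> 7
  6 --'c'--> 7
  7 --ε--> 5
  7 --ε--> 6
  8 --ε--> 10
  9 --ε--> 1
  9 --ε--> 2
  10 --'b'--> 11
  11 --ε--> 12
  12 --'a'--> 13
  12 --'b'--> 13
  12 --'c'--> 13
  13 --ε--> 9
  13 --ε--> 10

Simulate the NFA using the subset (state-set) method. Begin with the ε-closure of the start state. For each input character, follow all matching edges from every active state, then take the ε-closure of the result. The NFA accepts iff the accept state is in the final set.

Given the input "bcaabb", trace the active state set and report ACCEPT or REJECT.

Answer: REJECT

Derivation:
S₀ = ε-closure({0}) = {0,1,2}
'b' @ 1: {}  — state set empty
rest 'caabb' ignored (set empty)
final: {}; accept 1 not in set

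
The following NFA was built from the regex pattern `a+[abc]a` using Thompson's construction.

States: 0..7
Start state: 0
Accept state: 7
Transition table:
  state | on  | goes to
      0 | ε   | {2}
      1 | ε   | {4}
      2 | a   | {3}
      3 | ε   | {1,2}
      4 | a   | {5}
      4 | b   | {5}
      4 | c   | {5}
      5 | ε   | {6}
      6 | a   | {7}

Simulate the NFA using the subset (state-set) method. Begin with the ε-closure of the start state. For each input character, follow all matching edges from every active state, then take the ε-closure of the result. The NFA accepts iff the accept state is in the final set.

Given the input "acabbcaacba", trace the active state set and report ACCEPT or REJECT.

Answer: REJECT

Derivation:
S₀ = ε-closure({0}) = {0,2}
'a' @ 1: {1,2,3,4}
'c' @ 2: {5,6}
'a' @ 3: {7}  (accept∈set)
'b' @ 4: {}  — state set empty
rest 'bcaacba' ignored (set empty)
final: {}; accept 7 not in set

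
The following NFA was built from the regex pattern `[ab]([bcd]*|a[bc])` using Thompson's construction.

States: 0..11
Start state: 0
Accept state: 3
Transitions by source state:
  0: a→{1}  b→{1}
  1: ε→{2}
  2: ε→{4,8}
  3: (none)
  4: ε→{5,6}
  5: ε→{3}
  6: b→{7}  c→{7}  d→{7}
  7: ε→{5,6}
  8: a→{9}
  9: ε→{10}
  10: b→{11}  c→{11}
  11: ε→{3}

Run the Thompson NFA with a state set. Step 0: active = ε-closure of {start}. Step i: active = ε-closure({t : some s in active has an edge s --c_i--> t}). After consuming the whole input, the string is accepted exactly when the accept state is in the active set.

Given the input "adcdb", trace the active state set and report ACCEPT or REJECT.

Answer: ACCEPT

Steps:
start: ε-closure({0}) = {0}
'a' @ 1: {1,2,3,4,5,6,8}  [accepting]
'd' @ 2: {3,5,6,7}  [accepting]
'c' @ 3: {3,5,6,7}  [accepting]
'd' @ 4: {3,5,6,7}  [accepting]
'b' @ 5: {3,5,6,7}  [accepting]
after full input: {3,5,6,7}  (accept=3 in)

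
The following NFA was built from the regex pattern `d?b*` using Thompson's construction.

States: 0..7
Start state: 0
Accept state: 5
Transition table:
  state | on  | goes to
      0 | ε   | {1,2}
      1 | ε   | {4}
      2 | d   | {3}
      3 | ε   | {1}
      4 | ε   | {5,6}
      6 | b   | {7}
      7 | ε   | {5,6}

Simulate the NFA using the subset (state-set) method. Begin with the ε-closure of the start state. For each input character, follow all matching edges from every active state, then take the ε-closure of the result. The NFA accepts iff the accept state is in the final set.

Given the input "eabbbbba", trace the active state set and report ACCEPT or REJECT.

Answer: REJECT

Derivation:
S₀ = ε-closure({0}) = {0,1,2,4,5,6}
'e' @ 1: {}  — state set empty
rest 'abbbbba' ignored (set empty)
after full input: {}  (accept=5 not in)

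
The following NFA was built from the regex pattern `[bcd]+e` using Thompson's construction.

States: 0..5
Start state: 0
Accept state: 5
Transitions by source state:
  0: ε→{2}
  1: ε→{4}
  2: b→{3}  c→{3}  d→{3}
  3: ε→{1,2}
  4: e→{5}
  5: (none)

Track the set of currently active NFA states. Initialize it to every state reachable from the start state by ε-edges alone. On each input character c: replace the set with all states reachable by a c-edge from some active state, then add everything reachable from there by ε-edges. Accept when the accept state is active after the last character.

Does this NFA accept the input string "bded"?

start: ε-closure({0}) = {0,2}
'b' @ 1: {1,2,3,4}
'd' @ 2: {1,2,3,4}
'e' @ 3: {5}  ✓accept
'd' @ 4: {}  — state set empty
after full input: {}  (accept=5 not in)

Answer: REJECT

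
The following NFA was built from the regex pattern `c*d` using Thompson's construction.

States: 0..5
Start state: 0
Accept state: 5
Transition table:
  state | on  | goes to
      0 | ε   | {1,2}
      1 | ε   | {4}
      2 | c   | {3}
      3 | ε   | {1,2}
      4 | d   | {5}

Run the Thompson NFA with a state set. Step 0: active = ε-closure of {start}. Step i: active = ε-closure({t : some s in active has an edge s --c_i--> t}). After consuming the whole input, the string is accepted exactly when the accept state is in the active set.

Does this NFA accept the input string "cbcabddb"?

initial (ε-close {0}): {0,1,2,4}
'c' @ 1: {1,2,3,4}
'b' @ 2: {}  — no active states
rest 'cabddb' ignored (set empty)
final: {}; accept 5 not in set

Answer: REJECT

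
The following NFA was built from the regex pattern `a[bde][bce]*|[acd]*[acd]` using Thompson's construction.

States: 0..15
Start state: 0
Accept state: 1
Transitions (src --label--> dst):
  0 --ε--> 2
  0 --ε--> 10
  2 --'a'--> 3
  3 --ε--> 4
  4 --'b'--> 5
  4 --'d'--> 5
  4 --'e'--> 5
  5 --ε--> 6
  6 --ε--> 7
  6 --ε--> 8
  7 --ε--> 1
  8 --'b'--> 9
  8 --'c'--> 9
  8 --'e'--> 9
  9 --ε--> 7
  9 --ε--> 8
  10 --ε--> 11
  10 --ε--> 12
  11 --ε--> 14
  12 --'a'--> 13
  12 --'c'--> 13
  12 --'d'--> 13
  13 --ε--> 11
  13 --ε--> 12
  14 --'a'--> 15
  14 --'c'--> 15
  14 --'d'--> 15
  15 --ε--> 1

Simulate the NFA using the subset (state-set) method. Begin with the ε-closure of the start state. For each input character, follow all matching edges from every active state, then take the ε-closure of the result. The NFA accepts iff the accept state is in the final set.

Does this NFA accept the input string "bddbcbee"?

Answer: REJECT

Trace:
start: ε-closure({0}) = {0,2,10,11,12,14}
'b' @ 1: {}  — state set empty
rest 'ddbcbee' ignored (set empty)
end set {} — state 1 not in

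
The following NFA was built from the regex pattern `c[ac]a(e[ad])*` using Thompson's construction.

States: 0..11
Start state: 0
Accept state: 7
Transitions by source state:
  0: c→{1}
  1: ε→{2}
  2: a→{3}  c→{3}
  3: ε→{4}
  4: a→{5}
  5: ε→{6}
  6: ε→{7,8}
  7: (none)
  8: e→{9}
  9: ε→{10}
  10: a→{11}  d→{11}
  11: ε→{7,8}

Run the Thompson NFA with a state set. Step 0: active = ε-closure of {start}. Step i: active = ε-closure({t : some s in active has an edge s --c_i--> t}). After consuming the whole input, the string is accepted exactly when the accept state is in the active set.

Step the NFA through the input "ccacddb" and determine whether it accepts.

initial (ε-close {0}): {0}
'c' @ 1: {1,2}
'c' @ 2: {3,4}
'a' @ 3: {5,6,7,8}  ✓accept
'c' @ 4: {}  — no active states
rest 'ddb' ignored (set empty)
final: {}; accept 7 not in set

Answer: REJECT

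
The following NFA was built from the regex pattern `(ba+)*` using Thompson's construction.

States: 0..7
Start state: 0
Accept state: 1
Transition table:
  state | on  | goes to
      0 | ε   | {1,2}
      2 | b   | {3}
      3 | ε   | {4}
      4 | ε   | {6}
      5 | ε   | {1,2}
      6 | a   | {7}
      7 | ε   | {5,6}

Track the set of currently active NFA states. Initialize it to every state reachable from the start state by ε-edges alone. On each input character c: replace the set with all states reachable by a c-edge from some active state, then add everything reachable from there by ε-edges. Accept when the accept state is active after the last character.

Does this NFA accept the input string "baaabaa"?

Answer: ACCEPT

Derivation:
S₀ = ε-closure({0}) = {0,1,2}
'b' @ 1: {3,4,6}
'a' @ 2: {1,2,5,6,7}  (accept∈set)
'a' @ 3: {1,2,5,6,7}  (accept∈set)
'a' @ 4: {1,2,5,6,7}  (accept∈set)
'b' @ 5: {3,4,6}
'a' @ 6: {1,2,5,6,7}  (accept∈set)
'a' @ 7: {1,2,5,6,7}  (accept∈set)
final: {1,2,5,6,7}; accept 1 in set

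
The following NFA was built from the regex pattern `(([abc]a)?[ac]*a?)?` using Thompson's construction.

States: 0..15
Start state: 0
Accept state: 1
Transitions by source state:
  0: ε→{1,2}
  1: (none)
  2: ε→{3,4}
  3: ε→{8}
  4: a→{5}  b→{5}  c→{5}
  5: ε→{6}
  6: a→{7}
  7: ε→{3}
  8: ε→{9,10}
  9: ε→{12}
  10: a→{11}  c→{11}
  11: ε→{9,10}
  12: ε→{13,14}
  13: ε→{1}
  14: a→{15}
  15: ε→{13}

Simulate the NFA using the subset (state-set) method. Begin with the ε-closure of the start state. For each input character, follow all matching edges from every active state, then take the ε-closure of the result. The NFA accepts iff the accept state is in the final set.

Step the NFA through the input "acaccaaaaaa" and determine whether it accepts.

Answer: ACCEPT

Trace:
start: ε-closure({0}) = {0,1,2,3,4,8,9,10,12,13,14}
'a' @ 1: {1,5,6,9,10,11,12,13,14,15}  (accept∈set)
'c' @ 2: {1,9,10,11,12,13,14}  (accept∈set)
'a' @ 3: {1,9,10,11,12,13,14,15}  (accept∈set)
'c' @ 4: {1,9,10,11,12,13,14}  (accept∈set)
'c' @ 5: {1,9,10,11,12,13,14}  (accept∈set)
'a' @ 6: {1,9,10,11,12,13,14,15}  (accept∈set)
'a' @ 7: {1,9,10,11,12,13,14,15}  (accept∈set)
'a' @ 8: {1,9,10,11,12,13,14,15}  (accept∈set)
'a' @ 9: {1,9,10,11,12,13,14,15}  (accept∈set)
'a' @ 10: {1,9,10,11,12,13,14,15}  (accept∈set)
'a' @ 11: {1,9,10,11,12,13,14,15}  (accept∈set)
after full input: {1,9,10,11,12,13,14,15}  (accept=1 in)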